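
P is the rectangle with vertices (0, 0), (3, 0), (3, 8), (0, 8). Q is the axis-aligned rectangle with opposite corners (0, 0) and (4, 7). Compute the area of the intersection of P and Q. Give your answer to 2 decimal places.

|P∩Q|: x∈[0,3], y∈[0,7] → 3·7 = 21.

21.00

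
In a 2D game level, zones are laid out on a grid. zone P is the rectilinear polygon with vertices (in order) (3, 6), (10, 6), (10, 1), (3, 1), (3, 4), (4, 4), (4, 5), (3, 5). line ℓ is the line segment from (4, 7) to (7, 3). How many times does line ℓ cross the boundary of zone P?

1

The segment meets the boundary at (4.75,6).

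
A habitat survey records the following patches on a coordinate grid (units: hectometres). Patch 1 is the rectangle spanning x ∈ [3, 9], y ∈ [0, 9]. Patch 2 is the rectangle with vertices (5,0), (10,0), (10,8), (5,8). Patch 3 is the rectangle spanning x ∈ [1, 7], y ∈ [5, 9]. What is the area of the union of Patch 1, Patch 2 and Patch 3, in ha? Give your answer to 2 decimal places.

70.00

By inclusion–exclusion:
Individual areas: |Patch 1| = 54, |Patch 2| = 40, |Patch 3| = 24.
|Patch 1∩Patch 2|: x∈[5,9], y∈[0,8] → 4·8 = 32.
|Patch 1∩Patch 3|: x∈[3,7], y∈[5,9] → 4·4 = 16.
|Patch 2∩Patch 3|: x∈[5,7], y∈[5,8] → 2·3 = 6.
|Patch 1∩Patch 2∩Patch 3| = 6.
|Patch 1 ∪ Patch 2 ∪ Patch 3| = 118 − 54 + 6 = 70.00.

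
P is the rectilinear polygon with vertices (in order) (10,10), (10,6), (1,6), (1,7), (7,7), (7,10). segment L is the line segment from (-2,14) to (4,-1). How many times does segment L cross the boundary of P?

2

The segment meets the boundary at (1.2,6), (1,6.5).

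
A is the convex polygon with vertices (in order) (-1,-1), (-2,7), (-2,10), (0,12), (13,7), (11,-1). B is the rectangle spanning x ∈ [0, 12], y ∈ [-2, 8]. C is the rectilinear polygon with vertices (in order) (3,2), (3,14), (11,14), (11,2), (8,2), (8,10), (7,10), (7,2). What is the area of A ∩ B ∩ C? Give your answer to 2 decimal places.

41.93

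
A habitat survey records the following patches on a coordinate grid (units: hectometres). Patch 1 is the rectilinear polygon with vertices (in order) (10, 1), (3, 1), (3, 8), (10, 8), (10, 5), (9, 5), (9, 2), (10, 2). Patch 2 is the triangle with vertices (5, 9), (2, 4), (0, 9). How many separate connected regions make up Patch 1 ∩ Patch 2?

Patch 1 ∩ Patch 2 is a single connected region.

1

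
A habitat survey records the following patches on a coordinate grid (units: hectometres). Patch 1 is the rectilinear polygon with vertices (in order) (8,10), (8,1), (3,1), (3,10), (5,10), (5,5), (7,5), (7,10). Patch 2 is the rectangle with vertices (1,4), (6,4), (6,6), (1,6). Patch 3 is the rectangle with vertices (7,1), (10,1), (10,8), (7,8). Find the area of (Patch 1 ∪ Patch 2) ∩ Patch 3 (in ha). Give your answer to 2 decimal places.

7.00

The region (Patch 1 ∪ Patch 2) ∩ Patch 3 is the polygon with vertices (7,1), (7,5), (7,8), (8,8), (8,1).
By the shoelace formula its area is 7.00.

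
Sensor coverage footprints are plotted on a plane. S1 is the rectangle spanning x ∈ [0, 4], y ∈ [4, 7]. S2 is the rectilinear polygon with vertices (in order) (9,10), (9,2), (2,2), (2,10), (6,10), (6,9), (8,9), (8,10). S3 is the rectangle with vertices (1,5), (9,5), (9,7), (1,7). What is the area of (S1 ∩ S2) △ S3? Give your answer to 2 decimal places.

14.00

|S1 ∩ S2| = 6.
|(S1 ∩ S2) ∩ S3| = 4.
|(S1 ∩ S2) △ S3| = 6 + 16 − 8 = 14.00.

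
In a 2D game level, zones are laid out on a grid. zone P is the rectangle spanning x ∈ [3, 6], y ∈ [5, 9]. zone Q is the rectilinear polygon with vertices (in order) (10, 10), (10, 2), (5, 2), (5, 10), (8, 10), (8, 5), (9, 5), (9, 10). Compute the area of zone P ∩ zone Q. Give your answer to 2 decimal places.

The intersection is the polygon with vertices (6,9), (6,5), (5,5), (5,9).
By the shoelace formula its area is 4.00.

4.00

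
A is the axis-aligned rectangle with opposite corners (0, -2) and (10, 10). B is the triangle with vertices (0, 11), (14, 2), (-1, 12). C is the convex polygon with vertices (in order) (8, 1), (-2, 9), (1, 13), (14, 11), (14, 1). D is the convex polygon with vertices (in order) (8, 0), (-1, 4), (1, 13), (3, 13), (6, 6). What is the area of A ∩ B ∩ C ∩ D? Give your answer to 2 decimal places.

The intersection is the polygon with vertices (2,10), (5.2,7.867), (5.324,7.577), (1.556,10).
By the shoelace formula its area is 0.87.

0.87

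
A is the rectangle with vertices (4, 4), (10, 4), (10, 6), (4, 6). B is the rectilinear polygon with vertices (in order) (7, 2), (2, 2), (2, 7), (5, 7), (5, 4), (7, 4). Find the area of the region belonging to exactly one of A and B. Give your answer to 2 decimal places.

27.00

|A| = 12, |B| = 19, |A∩B| = 2.
|A △ B| = |A| + |B| − 2·|A∩B| = 12 + 19 − 4 = 27.00.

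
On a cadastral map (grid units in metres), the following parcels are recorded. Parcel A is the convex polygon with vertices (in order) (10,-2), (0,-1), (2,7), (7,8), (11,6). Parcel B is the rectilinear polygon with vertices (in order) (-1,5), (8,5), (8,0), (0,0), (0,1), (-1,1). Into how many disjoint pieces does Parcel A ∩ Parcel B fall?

1

Parcel A ∩ Parcel B is a single connected region.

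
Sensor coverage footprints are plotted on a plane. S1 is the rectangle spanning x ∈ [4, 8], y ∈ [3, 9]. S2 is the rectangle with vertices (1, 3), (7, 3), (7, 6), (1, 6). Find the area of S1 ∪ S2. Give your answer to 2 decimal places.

By inclusion–exclusion:
Individual areas: |S1| = 24, |S2| = 18.
|S1∩S2|: x∈[4,7], y∈[3,6] → 3·3 = 9.
|S1 ∪ S2| = 42 − 9 = 33.00.

33.00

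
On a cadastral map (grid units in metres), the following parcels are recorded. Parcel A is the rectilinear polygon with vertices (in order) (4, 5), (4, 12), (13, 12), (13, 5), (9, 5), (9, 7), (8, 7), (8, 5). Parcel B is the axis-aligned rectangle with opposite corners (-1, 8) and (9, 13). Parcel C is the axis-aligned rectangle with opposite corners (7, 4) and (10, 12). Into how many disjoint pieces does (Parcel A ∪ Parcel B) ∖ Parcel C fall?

(Parcel A ∪ Parcel B) ∖ Parcel C splits into 2 disjoint pieces (area 51, area 21).

2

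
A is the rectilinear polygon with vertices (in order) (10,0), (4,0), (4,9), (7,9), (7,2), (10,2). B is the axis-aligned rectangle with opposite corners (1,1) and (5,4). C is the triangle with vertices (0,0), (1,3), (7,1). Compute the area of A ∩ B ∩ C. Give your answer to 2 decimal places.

The intersection is the polygon with vertices (5,1), (4,1), (4,2), (5,1.667).
By the shoelace formula its area is 0.83.

0.83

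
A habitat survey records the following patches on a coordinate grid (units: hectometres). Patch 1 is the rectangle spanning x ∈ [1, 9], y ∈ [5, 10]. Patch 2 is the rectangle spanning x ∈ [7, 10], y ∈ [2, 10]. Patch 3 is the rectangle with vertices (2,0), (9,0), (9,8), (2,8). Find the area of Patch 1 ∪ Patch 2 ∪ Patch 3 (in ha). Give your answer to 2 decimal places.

By inclusion–exclusion:
Individual areas: |Patch 1| = 40, |Patch 2| = 24, |Patch 3| = 56.
|Patch 1∩Patch 2|: x∈[7,9], y∈[5,10] → 2·5 = 10.
|Patch 1∩Patch 3|: x∈[2,9], y∈[5,8] → 7·3 = 21.
|Patch 2∩Patch 3|: x∈[7,9], y∈[2,8] → 2·6 = 12.
|Patch 1∩Patch 2∩Patch 3| = 6.
|Patch 1 ∪ Patch 2 ∪ Patch 3| = 120 − 43 + 6 = 83.00.

83.00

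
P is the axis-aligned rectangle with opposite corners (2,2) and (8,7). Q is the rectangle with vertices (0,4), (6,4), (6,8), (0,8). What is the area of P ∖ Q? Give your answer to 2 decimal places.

|P∩Q|: x∈[2,6], y∈[4,7] → 4·3 = 12.
|P| = 30.
|P ∖ Q| = |P| − |P∩Q| = 30 − 12 = 18.00.

18.00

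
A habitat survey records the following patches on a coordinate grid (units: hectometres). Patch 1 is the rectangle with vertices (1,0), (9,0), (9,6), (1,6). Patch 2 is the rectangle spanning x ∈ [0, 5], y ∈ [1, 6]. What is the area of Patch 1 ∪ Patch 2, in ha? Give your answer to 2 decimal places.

By inclusion–exclusion:
Individual areas: |Patch 1| = 48, |Patch 2| = 25.
|Patch 1∩Patch 2|: x∈[1,5], y∈[1,6] → 4·5 = 20.
|Patch 1 ∪ Patch 2| = 73 − 20 = 53.00.

53.00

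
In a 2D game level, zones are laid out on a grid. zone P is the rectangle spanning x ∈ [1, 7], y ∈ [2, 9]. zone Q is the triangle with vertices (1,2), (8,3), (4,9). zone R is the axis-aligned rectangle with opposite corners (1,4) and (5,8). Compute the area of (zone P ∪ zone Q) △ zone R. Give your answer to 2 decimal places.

26.82

|zone P ∪ zone Q| = 42.8214.
|(zone P ∪ zone Q) ∩ zone R| = 16.
|(zone P ∪ zone Q) △ zone R| = 42.8214 + 16 − 32 = 26.82.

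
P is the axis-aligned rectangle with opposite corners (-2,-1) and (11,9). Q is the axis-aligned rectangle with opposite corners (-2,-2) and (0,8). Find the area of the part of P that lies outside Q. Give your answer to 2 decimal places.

|P∩Q|: x∈[-2,0], y∈[-1,8] → 2·9 = 18.
|P| = 130.
|P ∖ Q| = |P| − |P∩Q| = 130 − 18 = 112.00.

112.00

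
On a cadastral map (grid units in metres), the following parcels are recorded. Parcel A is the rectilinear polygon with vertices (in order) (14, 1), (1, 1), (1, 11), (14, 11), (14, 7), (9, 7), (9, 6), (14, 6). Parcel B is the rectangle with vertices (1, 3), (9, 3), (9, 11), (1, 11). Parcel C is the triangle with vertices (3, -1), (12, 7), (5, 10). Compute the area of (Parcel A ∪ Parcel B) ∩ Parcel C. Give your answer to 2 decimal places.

37.18

The region (Parcel A ∪ Parcel B) ∩ Parcel C is the polygon with vertices (9,7), (9,6), (10.875,6), (5.25,1), (3.364,1), (5,10), (12,7).
By the shoelace formula its area is 37.18.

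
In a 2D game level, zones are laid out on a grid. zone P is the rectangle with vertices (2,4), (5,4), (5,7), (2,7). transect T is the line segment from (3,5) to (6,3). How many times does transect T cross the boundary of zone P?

1

The segment meets the boundary at (4.5,4).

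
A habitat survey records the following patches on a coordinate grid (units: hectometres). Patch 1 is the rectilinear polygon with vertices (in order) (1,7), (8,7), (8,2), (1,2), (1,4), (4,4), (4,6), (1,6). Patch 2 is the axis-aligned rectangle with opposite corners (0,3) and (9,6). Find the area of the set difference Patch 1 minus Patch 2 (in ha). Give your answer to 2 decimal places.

14.00

|Patch 1| = 29, |Patch 1∩Patch 2| = 15.
|Patch 1 ∖ Patch 2| = |Patch 1| − |Patch 1∩Patch 2| = 29 − 15 = 14.00.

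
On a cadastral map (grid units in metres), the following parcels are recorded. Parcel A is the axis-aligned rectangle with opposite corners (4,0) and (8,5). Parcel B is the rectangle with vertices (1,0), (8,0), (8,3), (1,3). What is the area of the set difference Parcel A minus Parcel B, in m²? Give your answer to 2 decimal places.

8.00

|Parcel A∩Parcel B|: x∈[4,8], y∈[0,3] → 4·3 = 12.
|Parcel A| = 20.
|Parcel A ∖ Parcel B| = |Parcel A| − |Parcel A∩Parcel B| = 20 − 12 = 8.00.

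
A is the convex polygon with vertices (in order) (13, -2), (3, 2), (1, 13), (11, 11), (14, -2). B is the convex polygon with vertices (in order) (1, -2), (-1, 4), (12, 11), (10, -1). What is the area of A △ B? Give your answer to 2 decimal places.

92.70

|A| = 120.5, |B| = 99, |A∩B| = 63.3993.
|A △ B| = |A| + |B| − 2·|A∩B| = 120.5 + 99 − 126.7986 = 92.70.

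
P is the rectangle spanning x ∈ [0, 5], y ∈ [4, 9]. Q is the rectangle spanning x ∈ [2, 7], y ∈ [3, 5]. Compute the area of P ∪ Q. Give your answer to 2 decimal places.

By inclusion–exclusion:
Individual areas: |P| = 25, |Q| = 10.
|P∩Q|: x∈[2,5], y∈[4,5] → 3·1 = 3.
|P ∪ Q| = 35 − 3 = 32.00.

32.00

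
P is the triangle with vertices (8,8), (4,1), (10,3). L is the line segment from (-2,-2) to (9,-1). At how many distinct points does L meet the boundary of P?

0

The segment lies entirely outside P and never meets its boundary.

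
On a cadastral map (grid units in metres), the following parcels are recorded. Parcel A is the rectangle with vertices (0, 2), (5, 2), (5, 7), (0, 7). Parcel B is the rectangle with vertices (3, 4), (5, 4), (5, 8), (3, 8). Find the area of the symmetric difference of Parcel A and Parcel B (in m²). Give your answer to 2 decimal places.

21.00

|Parcel A∩Parcel B|: x∈[3,5], y∈[4,7] → 2·3 = 6.
|Parcel A △ Parcel B| = |Parcel A| + |Parcel B| − 2·|Parcel A∩Parcel B| = 25 + 8 − 12 = 21.00.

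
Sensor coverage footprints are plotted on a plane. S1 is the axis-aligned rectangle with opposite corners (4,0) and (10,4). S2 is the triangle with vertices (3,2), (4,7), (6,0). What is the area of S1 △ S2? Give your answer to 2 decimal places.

|S1| = 24, |S2| = 8.5, |S1∩S2| = 4.381.
|S1 △ S2| = |S1| + |S2| − 2·|S1∩S2| = 24 + 8.5 − 8.7619 = 23.74.

23.74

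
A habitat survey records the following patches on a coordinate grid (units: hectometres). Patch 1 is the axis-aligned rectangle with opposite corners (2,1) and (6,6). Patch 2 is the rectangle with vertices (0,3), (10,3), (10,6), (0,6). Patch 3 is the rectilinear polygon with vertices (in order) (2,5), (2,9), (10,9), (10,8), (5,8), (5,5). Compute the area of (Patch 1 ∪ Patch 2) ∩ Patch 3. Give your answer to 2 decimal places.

The region (Patch 1 ∪ Patch 2) ∩ Patch 3 is the polygon with vertices (5,6), (5,5), (2,5), (2,6).
By the shoelace formula its area is 3.00.

3.00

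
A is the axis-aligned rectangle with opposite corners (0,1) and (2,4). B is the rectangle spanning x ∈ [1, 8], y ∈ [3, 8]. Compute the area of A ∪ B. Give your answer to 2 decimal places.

By inclusion–exclusion:
Individual areas: |A| = 6, |B| = 35.
|A∩B|: x∈[1,2], y∈[3,4] → 1·1 = 1.
|A ∪ B| = 41 − 1 = 40.00.

40.00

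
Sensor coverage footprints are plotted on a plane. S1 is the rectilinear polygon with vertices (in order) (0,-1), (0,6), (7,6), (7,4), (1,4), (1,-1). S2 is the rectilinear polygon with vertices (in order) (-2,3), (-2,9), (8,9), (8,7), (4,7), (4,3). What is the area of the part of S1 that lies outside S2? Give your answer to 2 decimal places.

|S1| = 19, |S1∩S2| = 9.
|S1 ∖ S2| = |S1| − |S1∩S2| = 19 − 9 = 10.00.

10.00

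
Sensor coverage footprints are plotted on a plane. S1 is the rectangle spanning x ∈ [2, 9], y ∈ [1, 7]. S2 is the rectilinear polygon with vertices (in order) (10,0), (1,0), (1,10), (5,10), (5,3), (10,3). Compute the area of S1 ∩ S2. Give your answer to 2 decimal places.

26.00

The intersection is the polygon with vertices (9,1), (2,1), (2,7), (5,7), (5,3), (9,3).
By the shoelace formula its area is 26.00.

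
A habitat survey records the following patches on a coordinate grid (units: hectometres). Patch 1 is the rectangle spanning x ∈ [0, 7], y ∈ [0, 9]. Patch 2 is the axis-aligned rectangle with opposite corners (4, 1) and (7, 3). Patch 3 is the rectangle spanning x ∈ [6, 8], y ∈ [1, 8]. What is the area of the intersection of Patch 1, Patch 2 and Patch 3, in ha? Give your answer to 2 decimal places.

The intersection is the polygon with vertices (6,1), (6,3), (7,3), (7,1).
By the shoelace formula its area is 2.00.

2.00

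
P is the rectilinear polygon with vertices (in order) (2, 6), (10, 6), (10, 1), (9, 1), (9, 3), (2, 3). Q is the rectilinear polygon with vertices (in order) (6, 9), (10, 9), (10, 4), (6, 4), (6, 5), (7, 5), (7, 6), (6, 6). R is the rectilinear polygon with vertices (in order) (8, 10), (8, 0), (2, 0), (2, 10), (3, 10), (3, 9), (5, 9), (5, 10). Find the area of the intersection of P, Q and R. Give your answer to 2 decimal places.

3.00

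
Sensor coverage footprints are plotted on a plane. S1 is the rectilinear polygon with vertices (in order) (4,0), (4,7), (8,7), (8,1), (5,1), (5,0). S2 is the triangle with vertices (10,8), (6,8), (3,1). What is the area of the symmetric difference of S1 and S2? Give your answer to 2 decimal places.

|S1| = 25, |S2| = 14, |S1∩S2| = 9.119.
|S1 △ S2| = |S1| + |S2| − 2·|S1∩S2| = 25 + 14 − 18.2381 = 20.76.

20.76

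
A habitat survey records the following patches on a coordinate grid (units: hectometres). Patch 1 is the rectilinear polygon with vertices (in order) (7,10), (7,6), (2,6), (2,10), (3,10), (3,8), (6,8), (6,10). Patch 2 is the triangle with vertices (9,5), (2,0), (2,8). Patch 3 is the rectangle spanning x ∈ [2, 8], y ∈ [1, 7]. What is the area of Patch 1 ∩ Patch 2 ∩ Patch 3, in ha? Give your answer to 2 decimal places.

3.50

The intersection is the polygon with vertices (2,7), (4.333,7), (6.667,6), (2,6).
By the shoelace formula its area is 3.50.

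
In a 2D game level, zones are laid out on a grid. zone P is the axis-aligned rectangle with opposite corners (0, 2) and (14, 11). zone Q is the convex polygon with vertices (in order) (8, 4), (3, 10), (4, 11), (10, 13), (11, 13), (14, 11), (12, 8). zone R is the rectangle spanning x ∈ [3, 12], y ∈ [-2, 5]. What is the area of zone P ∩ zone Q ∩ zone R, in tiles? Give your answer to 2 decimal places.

The intersection is the polygon with vertices (8,4), (7.167,5), (9,5).
By the shoelace formula its area is 0.92.

0.92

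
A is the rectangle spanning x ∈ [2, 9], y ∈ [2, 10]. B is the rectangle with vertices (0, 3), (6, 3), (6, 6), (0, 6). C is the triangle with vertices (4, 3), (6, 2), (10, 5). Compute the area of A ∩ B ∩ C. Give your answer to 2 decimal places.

0.67

The intersection is the polygon with vertices (6,3), (4,3), (6,3.667).
By the shoelace formula its area is 0.67.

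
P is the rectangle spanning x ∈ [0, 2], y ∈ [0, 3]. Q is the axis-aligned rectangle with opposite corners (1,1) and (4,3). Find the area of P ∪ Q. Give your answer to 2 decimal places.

10.00

By inclusion–exclusion:
Individual areas: |P| = 6, |Q| = 6.
|P∩Q|: x∈[1,2], y∈[1,3] → 1·2 = 2.
|P ∪ Q| = 12 − 2 = 10.00.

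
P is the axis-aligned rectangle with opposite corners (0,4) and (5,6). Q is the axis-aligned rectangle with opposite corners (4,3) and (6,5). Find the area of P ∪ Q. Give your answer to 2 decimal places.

By inclusion–exclusion:
Individual areas: |P| = 10, |Q| = 4.
|P∩Q|: x∈[4,5], y∈[4,5] → 1·1 = 1.
|P ∪ Q| = 14 − 1 = 13.00.

13.00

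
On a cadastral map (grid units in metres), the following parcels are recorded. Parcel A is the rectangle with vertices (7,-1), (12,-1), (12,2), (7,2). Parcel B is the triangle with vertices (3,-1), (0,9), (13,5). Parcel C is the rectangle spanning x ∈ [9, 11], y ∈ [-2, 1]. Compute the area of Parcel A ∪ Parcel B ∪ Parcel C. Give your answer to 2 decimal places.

75.70

By inclusion–exclusion:
Individual areas: |Parcel A| = 15, |Parcel B| = 59, |Parcel C| = 6.
|Parcel A∩Parcel B| = 0.3.
|Parcel A∩Parcel C|: x∈[9,11], y∈[-1,1] → 2·2 = 4.
|Parcel B∩Parcel C| = 0.
|Parcel A∩Parcel B∩Parcel C| = 0.
|Parcel A ∪ Parcel B ∪ Parcel C| = 80 − 4.3 + 0 = 75.70.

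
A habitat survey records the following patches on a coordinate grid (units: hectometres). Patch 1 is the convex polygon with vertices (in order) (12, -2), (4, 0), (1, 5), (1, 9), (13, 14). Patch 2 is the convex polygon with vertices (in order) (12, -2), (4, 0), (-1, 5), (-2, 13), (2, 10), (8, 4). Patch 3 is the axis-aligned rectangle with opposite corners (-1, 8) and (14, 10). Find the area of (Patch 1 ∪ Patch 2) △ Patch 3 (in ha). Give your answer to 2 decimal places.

|Patch 1 ∪ Patch 2| = 155.4118.
|(Patch 1 ∪ Patch 2) ∩ Patch 3| = 27.0868.
|(Patch 1 ∪ Patch 2) △ Patch 3| = 155.4118 + 30 − 54.1735 = 131.24.

131.24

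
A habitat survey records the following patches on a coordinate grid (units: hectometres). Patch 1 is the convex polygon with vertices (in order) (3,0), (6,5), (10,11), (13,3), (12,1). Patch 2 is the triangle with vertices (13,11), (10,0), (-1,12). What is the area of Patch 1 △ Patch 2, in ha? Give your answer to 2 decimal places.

|Patch 1| = 54, |Patch 2| = 78.5, |Patch 1∩Patch 2| = 32.5621.
|Patch 1 △ Patch 2| = |Patch 1| + |Patch 2| − 2·|Patch 1∩Patch 2| = 54 + 78.5 − 65.1242 = 67.38.

67.38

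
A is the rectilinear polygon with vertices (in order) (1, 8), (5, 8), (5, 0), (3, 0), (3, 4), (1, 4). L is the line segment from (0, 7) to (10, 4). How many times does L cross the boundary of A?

The segment meets the boundary at (1,6.7), (5,5.5).

2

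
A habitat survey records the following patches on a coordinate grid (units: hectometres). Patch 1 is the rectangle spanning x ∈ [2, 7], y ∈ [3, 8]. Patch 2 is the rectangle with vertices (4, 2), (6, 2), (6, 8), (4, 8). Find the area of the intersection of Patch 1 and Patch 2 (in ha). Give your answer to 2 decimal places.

|Patch 1∩Patch 2|: x∈[4,6], y∈[3,8] → 2·5 = 10.

10.00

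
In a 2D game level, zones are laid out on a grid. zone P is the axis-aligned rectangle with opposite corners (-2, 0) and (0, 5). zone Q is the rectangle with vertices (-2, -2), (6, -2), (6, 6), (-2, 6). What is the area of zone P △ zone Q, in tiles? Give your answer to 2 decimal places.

54.00

|zone P∩zone Q|: x∈[-2,0], y∈[0,5] → 2·5 = 10.
|zone P △ zone Q| = |zone P| + |zone Q| − 2·|zone P∩zone Q| = 10 + 64 − 20 = 54.00.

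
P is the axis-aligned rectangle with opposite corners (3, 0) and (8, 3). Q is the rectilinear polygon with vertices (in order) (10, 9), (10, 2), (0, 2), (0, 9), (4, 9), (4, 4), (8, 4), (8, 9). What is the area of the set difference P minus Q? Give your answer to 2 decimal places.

|P| = 15, |P∩Q| = 5.
|P ∖ Q| = |P| − |P∩Q| = 15 − 5 = 10.00.

10.00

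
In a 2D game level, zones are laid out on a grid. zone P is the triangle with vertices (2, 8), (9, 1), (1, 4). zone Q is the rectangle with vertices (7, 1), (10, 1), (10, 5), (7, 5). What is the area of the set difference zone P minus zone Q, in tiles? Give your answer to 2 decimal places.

16.25

|zone P| = 17.5, |zone P∩zone Q| = 1.25.
|zone P ∖ zone Q| = |zone P| − |zone P∩zone Q| = 17.5 − 1.25 = 16.25.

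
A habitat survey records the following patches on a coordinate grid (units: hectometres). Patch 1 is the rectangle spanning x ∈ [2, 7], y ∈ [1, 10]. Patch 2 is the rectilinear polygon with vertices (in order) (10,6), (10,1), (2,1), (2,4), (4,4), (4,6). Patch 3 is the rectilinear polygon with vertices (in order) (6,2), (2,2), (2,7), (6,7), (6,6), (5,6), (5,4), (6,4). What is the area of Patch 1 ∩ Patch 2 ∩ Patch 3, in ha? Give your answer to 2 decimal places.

10.00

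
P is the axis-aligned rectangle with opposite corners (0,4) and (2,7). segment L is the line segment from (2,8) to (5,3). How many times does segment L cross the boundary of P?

0

The segment lies entirely outside P and never meets its boundary.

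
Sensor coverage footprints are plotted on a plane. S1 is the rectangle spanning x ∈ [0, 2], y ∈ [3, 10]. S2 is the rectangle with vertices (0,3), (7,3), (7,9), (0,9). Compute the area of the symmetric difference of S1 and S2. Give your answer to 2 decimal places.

32.00

|S1∩S2|: x∈[0,2], y∈[3,9] → 2·6 = 12.
|S1 △ S2| = |S1| + |S2| − 2·|S1∩S2| = 14 + 42 − 24 = 32.00.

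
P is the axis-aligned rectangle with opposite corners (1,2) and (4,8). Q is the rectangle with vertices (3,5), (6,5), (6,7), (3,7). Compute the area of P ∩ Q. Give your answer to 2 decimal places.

|P∩Q|: x∈[3,4], y∈[5,7] → 1·2 = 2.

2.00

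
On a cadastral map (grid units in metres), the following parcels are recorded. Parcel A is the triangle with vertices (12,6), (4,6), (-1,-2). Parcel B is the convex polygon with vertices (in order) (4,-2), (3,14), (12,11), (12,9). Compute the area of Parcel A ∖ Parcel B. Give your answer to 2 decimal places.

13.43

|Parcel A| = 32, |Parcel A∩Parcel B| = 18.5743.
|Parcel A ∖ Parcel B| = |Parcel A| − |Parcel A∩Parcel B| = 32 − 18.5743 = 13.43.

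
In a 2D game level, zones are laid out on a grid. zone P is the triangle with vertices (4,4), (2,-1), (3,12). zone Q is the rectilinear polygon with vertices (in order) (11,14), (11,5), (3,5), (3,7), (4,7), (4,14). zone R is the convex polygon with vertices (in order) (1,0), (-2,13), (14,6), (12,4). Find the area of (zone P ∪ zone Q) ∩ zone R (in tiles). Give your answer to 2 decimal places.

|zone P ∪ zone Q| = 74.
|(zone P ∪ zone Q) ∩ zone R| = 37.40.

37.40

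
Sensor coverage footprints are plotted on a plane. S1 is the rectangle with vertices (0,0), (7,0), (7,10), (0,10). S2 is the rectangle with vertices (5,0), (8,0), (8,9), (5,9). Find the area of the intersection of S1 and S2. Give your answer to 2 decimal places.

18.00

|S1∩S2|: x∈[5,7], y∈[0,9] → 2·9 = 18.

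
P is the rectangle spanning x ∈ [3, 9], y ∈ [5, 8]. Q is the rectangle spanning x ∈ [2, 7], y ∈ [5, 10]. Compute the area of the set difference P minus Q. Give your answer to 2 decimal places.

|P∩Q|: x∈[3,7], y∈[5,8] → 4·3 = 12.
|P| = 18.
|P ∖ Q| = |P| − |P∩Q| = 18 − 12 = 6.00.

6.00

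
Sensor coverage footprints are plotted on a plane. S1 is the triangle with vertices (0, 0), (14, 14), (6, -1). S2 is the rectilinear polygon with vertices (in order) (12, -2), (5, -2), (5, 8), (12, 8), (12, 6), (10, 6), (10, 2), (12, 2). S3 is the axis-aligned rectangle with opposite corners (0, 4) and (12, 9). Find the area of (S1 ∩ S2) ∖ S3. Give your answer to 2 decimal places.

|S1 ∩ S2| = 26.0167.
|(S1 ∩ S2) ∩ S3| = 14.4333.
|(S1 ∩ S2) ∖ S3| = 26.0167 − 14.4333 = 11.58.

11.58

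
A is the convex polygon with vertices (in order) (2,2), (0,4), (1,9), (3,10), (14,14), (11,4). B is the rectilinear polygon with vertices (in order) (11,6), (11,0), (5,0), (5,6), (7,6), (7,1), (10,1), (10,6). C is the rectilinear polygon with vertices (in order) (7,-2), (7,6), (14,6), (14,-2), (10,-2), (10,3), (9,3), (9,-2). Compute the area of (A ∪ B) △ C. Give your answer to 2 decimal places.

128.63

|A ∪ B| = 110.1667.
|(A ∪ B) ∩ C| = 16.2667.
|(A ∪ B) △ C| = 110.1667 + 51 − 32.5333 = 128.63.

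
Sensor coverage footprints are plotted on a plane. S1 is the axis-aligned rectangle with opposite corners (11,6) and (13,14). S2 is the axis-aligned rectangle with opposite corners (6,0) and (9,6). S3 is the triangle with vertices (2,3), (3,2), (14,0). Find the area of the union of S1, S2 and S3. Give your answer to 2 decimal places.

37.17

By inclusion–exclusion:
Individual areas: |S1| = 16, |S2| = 18, |S3| = 4.5.
|S1∩S2| = 0 (no overlap).
|S1∩S3| = 0.
|S2∩S3| = 1.3295.
|S1∩S2∩S3| = 0.
|S1 ∪ S2 ∪ S3| = 38.5 − 1.3295 + 0 = 37.17.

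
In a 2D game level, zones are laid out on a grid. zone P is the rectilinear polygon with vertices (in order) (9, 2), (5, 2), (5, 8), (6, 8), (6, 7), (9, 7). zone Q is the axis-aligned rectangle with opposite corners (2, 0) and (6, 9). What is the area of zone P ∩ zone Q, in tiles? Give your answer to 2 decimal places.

6.00

The intersection is the polygon with vertices (5,2), (5,8), (6,8), (6,7), (6,2).
By the shoelace formula its area is 6.00.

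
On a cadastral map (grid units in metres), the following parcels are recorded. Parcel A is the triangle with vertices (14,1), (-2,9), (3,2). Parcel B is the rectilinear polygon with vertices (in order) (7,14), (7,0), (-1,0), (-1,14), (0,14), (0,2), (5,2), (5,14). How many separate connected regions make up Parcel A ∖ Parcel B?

Parcel A ∖ Parcel B splits into 3 disjoint pieces (area 10.0227, area 17.45, area 0.45).

3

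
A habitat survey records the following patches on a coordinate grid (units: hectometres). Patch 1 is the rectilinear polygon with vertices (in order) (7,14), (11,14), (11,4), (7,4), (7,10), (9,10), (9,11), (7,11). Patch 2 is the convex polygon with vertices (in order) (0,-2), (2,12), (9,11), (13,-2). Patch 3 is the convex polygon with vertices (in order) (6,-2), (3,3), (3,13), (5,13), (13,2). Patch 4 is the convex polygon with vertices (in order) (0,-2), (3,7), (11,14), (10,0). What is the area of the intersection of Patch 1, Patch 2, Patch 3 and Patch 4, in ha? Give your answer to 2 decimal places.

The intersection is the polygon with vertices (7,10), (7.182,10), (10.398,5.577), (10.286,4), (7,4).
By the shoelace formula its area is 13.19.

13.19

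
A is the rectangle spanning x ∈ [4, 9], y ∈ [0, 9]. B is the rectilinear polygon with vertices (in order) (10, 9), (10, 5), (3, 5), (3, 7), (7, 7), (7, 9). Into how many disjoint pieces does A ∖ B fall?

A ∖ B splits into 2 disjoint pieces (area 25, area 6).

2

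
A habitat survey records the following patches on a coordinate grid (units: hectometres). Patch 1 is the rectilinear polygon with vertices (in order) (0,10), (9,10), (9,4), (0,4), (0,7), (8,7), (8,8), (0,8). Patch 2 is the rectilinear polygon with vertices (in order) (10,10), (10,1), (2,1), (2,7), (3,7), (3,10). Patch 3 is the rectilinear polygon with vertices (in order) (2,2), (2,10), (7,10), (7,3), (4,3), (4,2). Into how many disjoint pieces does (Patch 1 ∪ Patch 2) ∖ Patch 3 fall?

(Patch 1 ∪ Patch 2) ∖ Patch 3 splits into 3 disjoint pieces (area 35, area 6, area 4).

3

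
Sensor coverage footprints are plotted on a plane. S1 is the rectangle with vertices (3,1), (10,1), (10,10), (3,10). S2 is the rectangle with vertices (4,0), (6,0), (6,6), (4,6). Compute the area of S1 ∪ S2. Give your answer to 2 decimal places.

65.00

By inclusion–exclusion:
Individual areas: |S1| = 63, |S2| = 12.
|S1∩S2|: x∈[4,6], y∈[1,6] → 2·5 = 10.
|S1 ∪ S2| = 75 − 10 = 65.00.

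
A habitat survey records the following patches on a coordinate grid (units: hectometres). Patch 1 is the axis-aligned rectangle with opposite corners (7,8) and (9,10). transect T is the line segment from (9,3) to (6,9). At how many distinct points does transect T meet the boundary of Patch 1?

The segment lies entirely outside Patch 1 and never meets its boundary.

0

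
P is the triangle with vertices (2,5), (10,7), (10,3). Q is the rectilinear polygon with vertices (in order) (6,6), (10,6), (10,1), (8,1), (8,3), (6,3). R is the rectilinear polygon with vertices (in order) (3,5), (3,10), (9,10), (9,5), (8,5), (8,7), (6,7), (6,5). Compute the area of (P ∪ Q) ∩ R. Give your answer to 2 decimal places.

|P ∪ Q| = 22.
|(P ∪ Q) ∩ R| = 3.50.

3.50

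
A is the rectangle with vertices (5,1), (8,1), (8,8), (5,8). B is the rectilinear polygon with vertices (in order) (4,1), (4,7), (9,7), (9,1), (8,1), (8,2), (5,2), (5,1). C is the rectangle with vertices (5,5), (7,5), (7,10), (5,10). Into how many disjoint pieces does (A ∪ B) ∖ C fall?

(A ∪ B) ∖ C is a single connected region.

1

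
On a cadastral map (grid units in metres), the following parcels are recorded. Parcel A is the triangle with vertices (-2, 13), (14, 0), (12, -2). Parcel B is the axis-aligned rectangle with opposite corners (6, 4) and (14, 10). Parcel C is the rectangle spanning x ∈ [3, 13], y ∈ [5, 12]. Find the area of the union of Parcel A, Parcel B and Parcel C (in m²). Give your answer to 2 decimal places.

By inclusion–exclusion:
Individual areas: |Parcel A| = 29, |Parcel B| = 48, |Parcel C| = 70.
|Parcel A∩Parcel B| = 3.7604.
|Parcel A∩Parcel C| = 6.2813.
|Parcel B∩Parcel C|: x∈[6,13], y∈[5,10] → 7·5 = 35.
|Parcel A∩Parcel B∩Parcel C| = 1.3846.
|Parcel A ∪ Parcel B ∪ Parcel C| = 147 − 45.0418 + 1.3846 = 103.34.

103.34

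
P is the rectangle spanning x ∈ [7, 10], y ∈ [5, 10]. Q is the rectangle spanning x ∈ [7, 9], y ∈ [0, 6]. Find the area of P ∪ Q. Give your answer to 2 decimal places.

By inclusion–exclusion:
Individual areas: |P| = 15, |Q| = 12.
|P∩Q|: x∈[7,9], y∈[5,6] → 2·1 = 2.
|P ∪ Q| = 27 − 2 = 25.00.

25.00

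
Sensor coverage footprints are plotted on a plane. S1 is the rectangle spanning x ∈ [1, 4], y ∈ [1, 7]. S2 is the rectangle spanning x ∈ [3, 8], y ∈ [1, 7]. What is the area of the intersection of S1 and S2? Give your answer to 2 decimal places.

6.00

|S1∩S2|: x∈[3,4], y∈[1,7] → 1·6 = 6.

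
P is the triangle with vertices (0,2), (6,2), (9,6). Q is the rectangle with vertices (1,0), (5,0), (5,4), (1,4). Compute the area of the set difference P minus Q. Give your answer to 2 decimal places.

6.72

|P| = 12, |P∩Q| = 5.2778.
|P ∖ Q| = |P| − |P∩Q| = 12 − 5.2778 = 6.72.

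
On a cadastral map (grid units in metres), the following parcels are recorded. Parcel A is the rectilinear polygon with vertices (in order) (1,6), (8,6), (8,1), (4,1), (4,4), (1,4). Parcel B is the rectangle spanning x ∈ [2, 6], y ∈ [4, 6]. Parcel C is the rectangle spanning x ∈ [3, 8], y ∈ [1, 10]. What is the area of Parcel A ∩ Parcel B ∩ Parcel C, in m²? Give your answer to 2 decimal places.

6.00

The intersection is the polygon with vertices (6,4), (4,4), (3,4), (3,6), (6,6).
By the shoelace formula its area is 6.00.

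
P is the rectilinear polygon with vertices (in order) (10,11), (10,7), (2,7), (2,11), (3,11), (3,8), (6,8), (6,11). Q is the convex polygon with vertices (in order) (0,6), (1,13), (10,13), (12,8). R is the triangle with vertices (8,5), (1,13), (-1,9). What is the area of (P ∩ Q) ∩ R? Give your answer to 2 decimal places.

|P ∩ Q| = 21.6667.
|(P ∩ Q) ∩ R| = 6.27.

6.27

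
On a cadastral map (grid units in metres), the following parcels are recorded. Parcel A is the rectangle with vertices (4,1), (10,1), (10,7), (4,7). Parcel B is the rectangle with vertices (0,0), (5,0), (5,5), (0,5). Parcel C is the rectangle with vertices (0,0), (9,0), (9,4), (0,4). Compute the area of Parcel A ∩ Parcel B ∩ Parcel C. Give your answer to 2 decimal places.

3.00

The intersection is the polygon with vertices (4,4), (5,4), (5,1), (4,1).
By the shoelace formula its area is 3.00.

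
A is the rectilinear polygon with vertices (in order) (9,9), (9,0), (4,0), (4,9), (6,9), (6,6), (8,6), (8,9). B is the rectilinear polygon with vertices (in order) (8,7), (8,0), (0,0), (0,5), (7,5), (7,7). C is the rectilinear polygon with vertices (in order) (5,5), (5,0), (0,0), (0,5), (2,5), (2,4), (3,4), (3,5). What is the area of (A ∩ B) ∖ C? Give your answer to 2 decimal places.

16.00

|A ∩ B| = 21.
|(A ∩ B) ∩ C| = 5.
|(A ∩ B) ∖ C| = 21 − 5 = 16.00.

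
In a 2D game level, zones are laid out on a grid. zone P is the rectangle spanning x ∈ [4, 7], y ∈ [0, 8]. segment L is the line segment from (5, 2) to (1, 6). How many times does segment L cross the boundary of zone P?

The segment meets the boundary at (4,3).

1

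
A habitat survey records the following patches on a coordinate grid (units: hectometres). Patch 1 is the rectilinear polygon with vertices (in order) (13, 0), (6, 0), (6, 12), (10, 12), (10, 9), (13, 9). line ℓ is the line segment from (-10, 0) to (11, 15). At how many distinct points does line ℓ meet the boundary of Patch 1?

2

The segment meets the boundary at (6.8,12), (6,11.429).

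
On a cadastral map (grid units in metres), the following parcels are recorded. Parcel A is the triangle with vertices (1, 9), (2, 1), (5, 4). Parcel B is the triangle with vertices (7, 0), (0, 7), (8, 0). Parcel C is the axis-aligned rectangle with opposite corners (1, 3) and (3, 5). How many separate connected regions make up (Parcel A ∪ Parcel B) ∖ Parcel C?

(Parcel A ∪ Parcel B) ∖ Parcel C is a single connected region.

1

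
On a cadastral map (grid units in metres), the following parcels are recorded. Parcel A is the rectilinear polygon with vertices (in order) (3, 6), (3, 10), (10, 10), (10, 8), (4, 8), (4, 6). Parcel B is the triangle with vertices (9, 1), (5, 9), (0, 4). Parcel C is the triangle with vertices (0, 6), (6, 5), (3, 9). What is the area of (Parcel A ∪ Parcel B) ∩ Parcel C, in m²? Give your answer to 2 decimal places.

The region (Parcel A ∪ Parcel B) ∩ Parcel C is the polygon with vertices (3,7), (3,9), (6,5), (1.714,5.714).
By the shoelace formula its area is 6.21.

6.21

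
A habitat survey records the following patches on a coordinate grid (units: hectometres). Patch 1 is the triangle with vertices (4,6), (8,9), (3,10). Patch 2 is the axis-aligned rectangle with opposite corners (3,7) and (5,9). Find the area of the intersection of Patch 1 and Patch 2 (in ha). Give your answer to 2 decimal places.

3.00

The intersection is the polygon with vertices (3.25,9), (5,9), (5,7), (3.75,7).
By the shoelace formula its area is 3.00.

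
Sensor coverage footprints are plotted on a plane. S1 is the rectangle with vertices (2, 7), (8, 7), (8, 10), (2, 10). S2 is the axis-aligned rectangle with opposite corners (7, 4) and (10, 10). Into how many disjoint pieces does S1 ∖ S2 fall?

S1 ∖ S2 is a single connected region.

1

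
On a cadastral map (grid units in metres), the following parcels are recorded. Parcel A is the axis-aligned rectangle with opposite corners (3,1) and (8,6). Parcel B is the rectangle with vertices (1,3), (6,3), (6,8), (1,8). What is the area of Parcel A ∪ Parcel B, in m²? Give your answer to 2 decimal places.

41.00

By inclusion–exclusion:
Individual areas: |Parcel A| = 25, |Parcel B| = 25.
|Parcel A∩Parcel B|: x∈[3,6], y∈[3,6] → 3·3 = 9.
|Parcel A ∪ Parcel B| = 50 − 9 = 41.00.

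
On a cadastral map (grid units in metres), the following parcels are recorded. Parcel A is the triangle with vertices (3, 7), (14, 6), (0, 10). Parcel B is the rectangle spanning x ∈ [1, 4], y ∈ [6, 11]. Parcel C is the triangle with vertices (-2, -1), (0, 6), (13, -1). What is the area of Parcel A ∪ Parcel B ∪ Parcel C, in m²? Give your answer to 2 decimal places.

By inclusion–exclusion:
Individual areas: |Parcel A| = 15, |Parcel B| = 15, |Parcel C| = 52.5.
|Parcel A∩Parcel B| = 4.9026.
|Parcel A∩Parcel C| = 0.
|Parcel B∩Parcel C| = 0.
|Parcel A∩Parcel B∩Parcel C| = 0.
|Parcel A ∪ Parcel B ∪ Parcel C| = 82.5 − 4.9026 + 0 = 77.60.

77.60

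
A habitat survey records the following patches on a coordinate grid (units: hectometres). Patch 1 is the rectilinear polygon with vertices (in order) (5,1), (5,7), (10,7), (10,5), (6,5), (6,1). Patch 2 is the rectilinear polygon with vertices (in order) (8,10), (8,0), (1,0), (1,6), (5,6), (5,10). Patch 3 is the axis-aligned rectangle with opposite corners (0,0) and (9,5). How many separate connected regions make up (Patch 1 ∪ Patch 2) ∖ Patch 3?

1

(Patch 1 ∪ Patch 2) ∖ Patch 3 is a single connected region.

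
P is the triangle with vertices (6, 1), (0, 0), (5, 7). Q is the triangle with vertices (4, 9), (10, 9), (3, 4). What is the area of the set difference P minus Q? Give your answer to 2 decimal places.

16.55

|P| = 18.5, |P∩Q| = 1.9498.
|P ∖ Q| = |P| − |P∩Q| = 18.5 − 1.9498 = 16.55.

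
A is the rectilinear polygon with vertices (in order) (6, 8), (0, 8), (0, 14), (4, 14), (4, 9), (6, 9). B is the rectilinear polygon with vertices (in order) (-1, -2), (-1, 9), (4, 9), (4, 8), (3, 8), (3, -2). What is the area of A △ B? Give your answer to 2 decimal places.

63.00

|A| = 26, |B| = 45, |A∩B| = 4.
|A △ B| = |A| + |B| − 2·|A∩B| = 26 + 45 − 8 = 63.00.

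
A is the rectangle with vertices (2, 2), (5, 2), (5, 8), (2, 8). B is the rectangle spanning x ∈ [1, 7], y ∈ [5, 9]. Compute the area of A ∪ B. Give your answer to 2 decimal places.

33.00

By inclusion–exclusion:
Individual areas: |A| = 18, |B| = 24.
|A∩B|: x∈[2,5], y∈[5,8] → 3·3 = 9.
|A ∪ B| = 42 − 9 = 33.00.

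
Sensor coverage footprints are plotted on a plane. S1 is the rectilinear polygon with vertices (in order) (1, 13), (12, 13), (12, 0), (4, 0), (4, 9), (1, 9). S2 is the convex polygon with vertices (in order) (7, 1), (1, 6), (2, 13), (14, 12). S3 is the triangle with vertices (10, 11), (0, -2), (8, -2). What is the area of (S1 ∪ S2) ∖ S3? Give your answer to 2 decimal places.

98.12

|S1 ∪ S2| = 131.4167.
|(S1 ∪ S2) ∩ S3| = 33.2923.
|(S1 ∪ S2) ∖ S3| = 131.4167 − 33.2923 = 98.12.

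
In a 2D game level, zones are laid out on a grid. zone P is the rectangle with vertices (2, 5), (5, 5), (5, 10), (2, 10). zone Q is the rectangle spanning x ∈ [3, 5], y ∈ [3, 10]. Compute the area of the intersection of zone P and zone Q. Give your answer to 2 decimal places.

|zone P∩zone Q|: x∈[3,5], y∈[5,10] → 2·5 = 10.

10.00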